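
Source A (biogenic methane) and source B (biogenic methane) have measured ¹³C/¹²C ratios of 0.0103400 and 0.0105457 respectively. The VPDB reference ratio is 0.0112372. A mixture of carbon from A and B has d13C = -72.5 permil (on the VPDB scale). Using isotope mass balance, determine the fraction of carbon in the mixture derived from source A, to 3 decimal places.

0.599

δ_A = (0.0103400/0.0112372 − 1)×1000 = (0.920158 − 1)×1000 = -79.842 permil
δ_B = (0.0105457/0.0112372 − 1)×1000 = (0.938463 − 1)×1000 = -61.537 permil
f_A = (δ_mix − δ_B)/(δ_A − δ_B) = (-72.5 − (-61.537))/(-79.842 − (-61.537))
f_A = -10.963 / -18.305 = 0.5989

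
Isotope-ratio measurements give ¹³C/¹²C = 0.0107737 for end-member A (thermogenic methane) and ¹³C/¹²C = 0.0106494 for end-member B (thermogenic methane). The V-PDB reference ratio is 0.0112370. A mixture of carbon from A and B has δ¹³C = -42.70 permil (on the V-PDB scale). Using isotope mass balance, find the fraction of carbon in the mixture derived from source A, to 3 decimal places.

0.867

δ_A = (0.0107737/0.0112370 − 1)×1000 = (0.958770 − 1)×1000 = -41.230 permil
δ_B = (0.0106494/0.0112370 − 1)×1000 = (0.947708 − 1)×1000 = -52.292 permil
f_A = (δ_mix − δ_B)/(δ_A − δ_B) = (-42.70 − (-52.292))/(-41.230 − (-52.292))
f_A = 9.592 / 11.062 = 0.8671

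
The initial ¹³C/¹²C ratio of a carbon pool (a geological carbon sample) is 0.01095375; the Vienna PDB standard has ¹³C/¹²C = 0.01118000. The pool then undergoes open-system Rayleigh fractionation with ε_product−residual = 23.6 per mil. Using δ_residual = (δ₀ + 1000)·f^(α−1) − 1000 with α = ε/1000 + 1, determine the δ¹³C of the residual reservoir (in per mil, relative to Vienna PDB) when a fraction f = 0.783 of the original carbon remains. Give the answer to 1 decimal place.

-25.9 per mil

δ₀ = (0.01095375/0.01118000 − 1)×1000 = (0.979763 − 1)×1000 = -20.237 per mil
α − 1 = ε/1000 = 0.0236
f^(α−1) = 0.783^(0.0236) = 0.994244
δ_res = (-20.237 + 1000) × 0.994244 − 1000 = 974.123 − 1000 = -25.88 per mil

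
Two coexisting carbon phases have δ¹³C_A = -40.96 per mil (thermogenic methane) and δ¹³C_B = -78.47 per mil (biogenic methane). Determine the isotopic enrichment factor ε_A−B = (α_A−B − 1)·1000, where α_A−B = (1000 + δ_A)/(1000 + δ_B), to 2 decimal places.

α_A−B = (1000 + -40.96) / (1000 + -78.47) = 959.04 / 921.53 = 1.040704
ε_A−B = (1.040704 − 1) × 1000 = 40.704 per mil
(The approximation ε ≈ δ_A − δ_B would give 37.51 per mil.)

40.70 per mil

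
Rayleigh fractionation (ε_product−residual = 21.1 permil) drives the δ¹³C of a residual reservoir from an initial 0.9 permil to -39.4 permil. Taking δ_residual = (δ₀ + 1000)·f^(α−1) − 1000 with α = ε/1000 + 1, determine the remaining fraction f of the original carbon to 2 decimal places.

α − 1 = ε/1000 = 0.0211
(δ_res + 1000)/(δ₀ + 1000) = (-39.4 + 1000)/(0.9 + 1000) = 960.6/1000.9 = 0.959736
f = 0.959736^(1/0.0211) = exp(ln(0.959736)/0.0211) = exp(-0.04110/0.0211)
f = exp(-1.9477) = 0.1426

0.14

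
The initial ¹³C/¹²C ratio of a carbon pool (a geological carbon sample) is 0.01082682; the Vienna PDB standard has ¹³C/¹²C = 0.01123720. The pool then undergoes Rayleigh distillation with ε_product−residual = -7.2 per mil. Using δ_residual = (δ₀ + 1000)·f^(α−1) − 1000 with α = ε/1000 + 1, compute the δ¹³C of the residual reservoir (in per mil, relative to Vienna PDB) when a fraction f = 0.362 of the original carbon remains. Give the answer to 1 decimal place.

δ₀ = (0.01082682/0.01123720 − 1)×1000 = (0.963480 − 1)×1000 = -36.520 per mil
α − 1 = ε/1000 = -0.0072
f^(α−1) = 0.362^(-0.0072) = 1.007343
δ_res = (-36.520 + 1000) × 1.007343 − 1000 = 970.555 − 1000 = -29.45 per mil

-29.4 per mil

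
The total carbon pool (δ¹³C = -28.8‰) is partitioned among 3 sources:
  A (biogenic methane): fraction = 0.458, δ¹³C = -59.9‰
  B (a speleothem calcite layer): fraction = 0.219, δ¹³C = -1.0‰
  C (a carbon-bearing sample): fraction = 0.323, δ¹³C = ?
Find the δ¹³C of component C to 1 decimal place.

Isotope mass balance: δ_bulk = Σ fᵢ·δᵢ.
-28.8 = 0.458×(-59.9) + 0.219×(-1.0) + 0.323×δ_C
0.323·δ_C = -28.8 − (-27.653) = -1.147
δ_C = -1.147 / 0.323 = -3.55‰

-3.6‰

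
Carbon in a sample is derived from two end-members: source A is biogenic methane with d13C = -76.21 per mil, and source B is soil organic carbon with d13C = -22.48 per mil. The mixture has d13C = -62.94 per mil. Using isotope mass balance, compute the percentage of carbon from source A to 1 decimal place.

75.3%

δ_mix = f_A·δ_A + (1 − f_A)·δ_B  ⇒  f_A = (δ_mix − δ_B)/(δ_A − δ_B)
f_A = (-62.94 − (-22.48)) / (-76.21 − (-22.48))
f_A = -40.46 / -53.73 = 0.7530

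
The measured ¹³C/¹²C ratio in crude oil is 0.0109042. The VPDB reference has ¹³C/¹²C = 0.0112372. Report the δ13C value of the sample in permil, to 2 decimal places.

-29.63 permil

δ13C = (R_sample / R_standard − 1) × 1000
R_sample / R_standard = 0.0109042 / 0.0112372 = 0.970366
δ13C = (0.970366 − 1) × 1000 = -29.634 permil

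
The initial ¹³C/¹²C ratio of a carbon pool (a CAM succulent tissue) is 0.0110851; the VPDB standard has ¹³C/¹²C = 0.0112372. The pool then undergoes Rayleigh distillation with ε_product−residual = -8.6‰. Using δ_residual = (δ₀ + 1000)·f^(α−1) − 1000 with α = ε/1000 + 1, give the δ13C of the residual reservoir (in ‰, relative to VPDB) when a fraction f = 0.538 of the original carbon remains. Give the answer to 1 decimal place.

δ₀ = (0.0110851/0.0112372 − 1)×1000 = (0.986465 − 1)×1000 = -13.535‰
α − 1 = ε/1000 = -0.0086
f^(α−1) = 0.538^(-0.0086) = 1.005345
δ_res = (-13.535 + 1000) × 1.005345 − 1000 = 991.738 − 1000 = -8.26‰

-8.3‰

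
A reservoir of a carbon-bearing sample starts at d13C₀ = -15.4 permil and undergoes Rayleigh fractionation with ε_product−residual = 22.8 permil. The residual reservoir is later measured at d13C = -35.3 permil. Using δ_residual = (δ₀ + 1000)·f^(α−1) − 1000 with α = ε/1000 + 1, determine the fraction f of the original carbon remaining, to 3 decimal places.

0.408

α − 1 = ε/1000 = 0.0228
(δ_res + 1000)/(δ₀ + 1000) = (-35.3 + 1000)/(-15.4 + 1000) = 964.7/984.6 = 0.979789
f = 0.979789^(1/0.0228) = exp(ln(0.979789)/0.0228) = exp(-0.02042/0.0228)
f = exp(-0.8955) = 0.4084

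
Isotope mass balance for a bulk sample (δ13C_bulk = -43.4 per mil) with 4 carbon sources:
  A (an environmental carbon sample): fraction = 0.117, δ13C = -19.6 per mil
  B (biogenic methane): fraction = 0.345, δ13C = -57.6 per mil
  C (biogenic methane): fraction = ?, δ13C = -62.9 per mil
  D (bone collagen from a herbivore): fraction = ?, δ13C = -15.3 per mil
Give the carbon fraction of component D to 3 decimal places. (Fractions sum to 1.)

Let f_D and f_C be the unknown fractions; fractions sum to 1 so f_D + f_C = 0.538.
Mass balance: Σ fᵢ·δᵢ = δ_bulk ⇒ f_D·(-15.3) + f_C·(-62.9) = -43.4 − (-22.165) = -21.235
Substitute f_C = 0.538 − f_D:
f_D·(-15.3 − -62.9) = -21.235 − 0.538×(-62.9) = 12.605
f_D = 12.605 / 47.6 = 0.2648

0.265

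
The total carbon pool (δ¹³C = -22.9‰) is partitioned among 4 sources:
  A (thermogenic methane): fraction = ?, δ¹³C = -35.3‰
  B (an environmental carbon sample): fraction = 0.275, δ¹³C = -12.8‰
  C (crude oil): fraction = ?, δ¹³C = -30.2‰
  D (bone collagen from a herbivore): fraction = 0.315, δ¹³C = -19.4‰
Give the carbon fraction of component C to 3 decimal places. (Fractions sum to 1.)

0.236

Let f_C and f_A be the unknown fractions; fractions sum to 1 so f_C + f_A = 0.410.
Mass balance: Σ fᵢ·δᵢ = δ_bulk ⇒ f_C·(-30.2) + f_A·(-35.3) = -22.9 − (-9.631) = -13.269
Substitute f_A = 0.410 − f_C:
f_C·(-30.2 − -35.3) = -13.269 − 0.410×(-35.3) = 1.204
f_C = 1.204 / 5.1 = 0.2361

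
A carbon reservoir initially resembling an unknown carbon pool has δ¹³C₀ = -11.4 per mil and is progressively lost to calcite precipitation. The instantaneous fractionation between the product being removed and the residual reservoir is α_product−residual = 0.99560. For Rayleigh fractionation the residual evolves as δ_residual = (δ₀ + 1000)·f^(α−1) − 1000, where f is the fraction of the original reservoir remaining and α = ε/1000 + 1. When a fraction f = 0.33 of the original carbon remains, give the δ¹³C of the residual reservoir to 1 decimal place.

Rayleigh residual: δ_res = (δ₀ + 1000)·f^(α−1) − 1000
α − 1 = -0.00440
f^(α−1) = 0.33^(-0.00440) = 1.004890
δ_res = (-11.4 + 1000) × 1.004890 − 1000 = 993.434 − 1000 = -6.57 per mil

-6.6 per mil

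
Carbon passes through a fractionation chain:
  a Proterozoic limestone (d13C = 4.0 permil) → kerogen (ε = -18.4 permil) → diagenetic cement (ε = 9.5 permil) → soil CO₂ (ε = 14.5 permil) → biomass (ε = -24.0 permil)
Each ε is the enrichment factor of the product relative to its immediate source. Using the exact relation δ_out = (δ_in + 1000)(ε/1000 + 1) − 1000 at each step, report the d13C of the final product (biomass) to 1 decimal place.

step 1: δ = (4.00 + 1000)·(-18.4/1000 + 1) − 1000 = -14.47 permil
step 2: δ = (-14.47 + 1000)·(9.5/1000 + 1) − 1000 = -5.11 permil
step 3: δ = (-5.11 + 1000)·(14.5/1000 + 1) − 1000 = 9.31 permil
step 4: δ = (9.31 + 1000)·(-24.0/1000 + 1) − 1000 = -14.91 permil

-14.9 permil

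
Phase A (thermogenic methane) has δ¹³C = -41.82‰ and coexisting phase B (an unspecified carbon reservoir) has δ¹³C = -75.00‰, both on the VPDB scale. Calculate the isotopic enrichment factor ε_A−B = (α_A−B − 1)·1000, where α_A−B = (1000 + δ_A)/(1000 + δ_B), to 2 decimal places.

35.87‰

α_A−B = (1000 + -41.82) / (1000 + -75.00) = 958.18 / 925.00 = 1.035870
ε_A−B = (1.035870 − 1) × 1000 = 35.870‰
(The approximation ε ≈ δ_A − δ_B would give 33.18‰.)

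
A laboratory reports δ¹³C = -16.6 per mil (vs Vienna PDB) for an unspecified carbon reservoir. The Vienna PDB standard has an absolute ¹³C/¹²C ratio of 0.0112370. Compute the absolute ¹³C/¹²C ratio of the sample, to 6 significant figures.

0.0110505

R_sample = R_standard × (δ¹³C/1000 + 1)
R_sample = 0.0112370 × (-16.6/1000 + 1) = 0.0112370 × 0.983400
R_sample = 0.0110505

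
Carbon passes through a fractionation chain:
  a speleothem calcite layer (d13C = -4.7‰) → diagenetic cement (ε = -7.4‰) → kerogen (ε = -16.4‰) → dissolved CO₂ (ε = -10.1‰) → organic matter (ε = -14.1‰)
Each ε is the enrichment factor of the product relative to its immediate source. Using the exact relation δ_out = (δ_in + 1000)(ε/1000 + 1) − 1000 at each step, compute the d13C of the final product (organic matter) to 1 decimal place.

-51.6‰

step 1: δ = (-4.70 + 1000)·(-7.4/1000 + 1) − 1000 = -12.07‰
step 2: δ = (-12.07 + 1000)·(-16.4/1000 + 1) − 1000 = -28.27‰
step 3: δ = (-28.27 + 1000)·(-10.1/1000 + 1) − 1000 = -38.08‰
step 4: δ = (-38.08 + 1000)·(-14.1/1000 + 1) − 1000 = -51.64‰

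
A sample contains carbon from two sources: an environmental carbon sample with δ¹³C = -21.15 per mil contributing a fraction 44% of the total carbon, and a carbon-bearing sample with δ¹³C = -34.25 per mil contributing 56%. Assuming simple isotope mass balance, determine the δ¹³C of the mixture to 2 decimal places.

δ_mix = f_A·δ_A + f_B·δ_B
δ_mix = 0.44 × (-21.15) + 0.56 × (-34.25)
δ_mix = -9.306 + -19.180 = -28.486 per mil

-28.49 per mil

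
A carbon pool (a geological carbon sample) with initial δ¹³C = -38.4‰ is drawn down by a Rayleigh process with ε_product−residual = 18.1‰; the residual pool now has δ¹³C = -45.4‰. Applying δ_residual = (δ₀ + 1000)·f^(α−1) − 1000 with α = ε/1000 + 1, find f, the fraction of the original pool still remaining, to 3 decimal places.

α − 1 = ε/1000 = 0.0181
(δ_res + 1000)/(δ₀ + 1000) = (-45.4 + 1000)/(-38.4 + 1000) = 954.6/961.6 = 0.992720
f = 0.992720^(1/0.0181) = exp(ln(0.992720)/0.0181) = exp(-0.00731/0.0181)
f = exp(-0.4037) = 0.6679

0.668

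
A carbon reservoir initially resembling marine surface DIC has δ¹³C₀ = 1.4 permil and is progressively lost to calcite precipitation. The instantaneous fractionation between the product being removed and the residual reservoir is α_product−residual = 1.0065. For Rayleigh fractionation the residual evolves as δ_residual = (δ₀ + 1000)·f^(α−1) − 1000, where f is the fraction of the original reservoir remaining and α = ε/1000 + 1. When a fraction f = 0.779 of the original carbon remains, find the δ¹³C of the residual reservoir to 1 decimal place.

Rayleigh residual: δ_res = (δ₀ + 1000)·f^(α−1) − 1000
α − 1 = 0.00650
f^(α−1) = 0.779^(0.00650) = 0.998378
δ_res = (1.4 + 1000) × 0.998378 − 1000 = 999.776 − 1000 = -0.22 permil

-0.2 permil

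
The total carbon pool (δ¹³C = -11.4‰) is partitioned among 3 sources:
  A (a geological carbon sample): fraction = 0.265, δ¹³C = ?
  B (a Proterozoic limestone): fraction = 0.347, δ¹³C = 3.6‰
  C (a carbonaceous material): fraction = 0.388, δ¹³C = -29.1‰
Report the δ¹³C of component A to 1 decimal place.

Isotope mass balance: δ_bulk = Σ fᵢ·δᵢ.
-11.4 = 0.265×δ_A + 0.347×(3.6) + 0.388×(-29.1)
0.265·δ_A = -11.4 − (-10.042) = -1.358
δ_A = -1.358 / 0.265 = -5.13‰

-5.1‰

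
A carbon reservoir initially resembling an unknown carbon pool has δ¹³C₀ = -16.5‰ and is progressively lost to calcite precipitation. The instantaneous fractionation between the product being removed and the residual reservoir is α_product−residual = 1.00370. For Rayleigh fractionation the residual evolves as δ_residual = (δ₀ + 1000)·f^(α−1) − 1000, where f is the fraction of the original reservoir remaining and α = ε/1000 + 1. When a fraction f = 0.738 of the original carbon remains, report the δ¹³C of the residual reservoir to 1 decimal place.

Rayleigh residual: δ_res = (δ₀ + 1000)·f^(α−1) − 1000
α − 1 = 0.00370
f^(α−1) = 0.738^(0.00370) = 0.998877
δ_res = (-16.5 + 1000) × 0.998877 − 1000 = 982.395 − 1000 = -17.60‰

-17.6‰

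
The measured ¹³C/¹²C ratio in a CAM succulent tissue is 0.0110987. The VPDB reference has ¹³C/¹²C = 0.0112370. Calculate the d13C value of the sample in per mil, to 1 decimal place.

d13C = (R_sample / R_standard − 1) × 1000
R_sample / R_standard = 0.0110987 / 0.0112370 = 0.987692
d13C = (0.987692 − 1) × 1000 = -12.31 per mil

-12.3 per mil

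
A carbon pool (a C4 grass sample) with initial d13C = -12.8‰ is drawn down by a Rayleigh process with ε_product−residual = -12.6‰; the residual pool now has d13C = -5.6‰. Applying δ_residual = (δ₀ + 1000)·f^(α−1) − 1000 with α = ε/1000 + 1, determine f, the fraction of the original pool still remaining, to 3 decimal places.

α − 1 = ε/1000 = -0.0126
(δ_res + 1000)/(δ₀ + 1000) = (-5.6 + 1000)/(-12.8 + 1000) = 994.4/987.2 = 1.007293
f = 1.007293^(1/-0.0126) = exp(ln(1.007293)/-0.0126) = exp(0.00727/-0.0126)
f = exp(-0.5767) = 0.5617

0.562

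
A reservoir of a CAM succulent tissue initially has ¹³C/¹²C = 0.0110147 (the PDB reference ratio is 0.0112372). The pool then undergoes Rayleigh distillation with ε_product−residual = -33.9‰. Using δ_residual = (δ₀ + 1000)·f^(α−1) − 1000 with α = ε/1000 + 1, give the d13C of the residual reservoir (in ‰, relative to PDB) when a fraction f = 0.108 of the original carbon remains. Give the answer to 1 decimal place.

δ₀ = (0.0110147/0.0112372 − 1)×1000 = (0.980200 − 1)×1000 = -19.800‰
α − 1 = ε/1000 = -0.0339
f^(α−1) = 0.108^(-0.0339) = 1.078368
δ_res = (-19.800 + 1000) × 1.078368 − 1000 = 1057.016 − 1000 = 57.02‰

57.0‰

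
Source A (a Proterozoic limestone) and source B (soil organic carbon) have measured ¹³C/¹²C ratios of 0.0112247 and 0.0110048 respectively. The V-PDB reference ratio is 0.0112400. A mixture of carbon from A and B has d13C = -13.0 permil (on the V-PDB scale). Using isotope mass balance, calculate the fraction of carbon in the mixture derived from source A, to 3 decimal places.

δ_A = (0.0112247/0.0112400 − 1)×1000 = (0.998639 − 1)×1000 = -1.361 permil
δ_B = (0.0110048/0.0112400 − 1)×1000 = (0.979075 − 1)×1000 = -20.925 permil
f_A = (δ_mix − δ_B)/(δ_A − δ_B) = (-13.0 − (-20.925))/(-1.361 − (-20.925))
f_A = 7.925 / 19.564 = 0.4051

0.405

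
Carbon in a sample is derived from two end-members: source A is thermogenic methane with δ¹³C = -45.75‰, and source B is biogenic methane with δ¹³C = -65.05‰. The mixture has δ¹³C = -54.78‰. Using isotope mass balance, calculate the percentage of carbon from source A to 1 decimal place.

δ_mix = f_A·δ_A + (1 − f_A)·δ_B  ⇒  f_A = (δ_mix − δ_B)/(δ_A − δ_B)
f_A = (-54.78 − (-65.05)) / (-45.75 − (-65.05))
f_A = 10.27 / 19.30 = 0.5321

53.2%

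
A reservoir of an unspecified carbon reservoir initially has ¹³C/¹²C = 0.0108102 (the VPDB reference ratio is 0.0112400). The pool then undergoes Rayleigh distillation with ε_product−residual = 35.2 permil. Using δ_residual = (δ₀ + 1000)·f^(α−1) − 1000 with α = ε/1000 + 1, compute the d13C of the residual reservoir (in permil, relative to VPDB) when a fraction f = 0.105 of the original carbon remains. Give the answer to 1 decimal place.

-111.6 permil

δ₀ = (0.0108102/0.0112400 − 1)×1000 = (0.961762 − 1)×1000 = -38.238 permil
α − 1 = ε/1000 = 0.0352
f^(α−1) = 0.105^(0.0352) = 0.923732
δ_res = (-38.238 + 1000) × 0.923732 − 1000 = 888.410 − 1000 = -111.59 permil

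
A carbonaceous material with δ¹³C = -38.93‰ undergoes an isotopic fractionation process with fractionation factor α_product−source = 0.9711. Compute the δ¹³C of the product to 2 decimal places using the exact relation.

δ_product = (δ_source + 1000)·α − 1000
δ_product = (-38.93 + 1000) × 0.9711 − 1000
δ_product = 933.295 − 1000 = -66.705‰

-66.70‰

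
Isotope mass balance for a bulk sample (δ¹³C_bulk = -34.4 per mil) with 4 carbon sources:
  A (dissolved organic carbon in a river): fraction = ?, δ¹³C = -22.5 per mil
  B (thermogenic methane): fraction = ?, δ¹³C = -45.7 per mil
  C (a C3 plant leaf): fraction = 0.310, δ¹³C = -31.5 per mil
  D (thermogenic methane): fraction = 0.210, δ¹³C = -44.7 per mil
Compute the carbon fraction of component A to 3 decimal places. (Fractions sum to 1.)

Let f_A and f_B be the unknown fractions; fractions sum to 1 so f_A + f_B = 0.480.
Mass balance: Σ fᵢ·δᵢ = δ_bulk ⇒ f_A·(-22.5) + f_B·(-45.7) = -34.4 − (-19.152) = -15.248
Substitute f_B = 0.480 − f_A:
f_A·(-22.5 − -45.7) = -15.248 − 0.480×(-45.7) = 6.688
f_A = 6.688 / 23.2 = 0.2883

0.288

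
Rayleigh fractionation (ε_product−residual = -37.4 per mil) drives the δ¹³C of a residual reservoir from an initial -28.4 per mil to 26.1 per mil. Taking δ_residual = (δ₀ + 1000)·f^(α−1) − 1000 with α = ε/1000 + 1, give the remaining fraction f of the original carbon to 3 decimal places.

0.232

α − 1 = ε/1000 = -0.0374
(δ_res + 1000)/(δ₀ + 1000) = (26.1 + 1000)/(-28.4 + 1000) = 1026.1/971.6 = 1.056093
f = 1.056093^(1/-0.0374) = exp(ln(1.056093)/-0.0374) = exp(0.05458/-0.0374)
f = exp(-1.4593) = 0.2324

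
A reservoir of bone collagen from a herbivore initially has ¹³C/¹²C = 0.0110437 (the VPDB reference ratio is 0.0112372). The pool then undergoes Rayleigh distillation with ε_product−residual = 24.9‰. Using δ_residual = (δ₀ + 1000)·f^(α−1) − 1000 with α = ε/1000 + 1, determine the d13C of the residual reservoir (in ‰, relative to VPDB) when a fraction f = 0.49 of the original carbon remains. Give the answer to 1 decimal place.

δ₀ = (0.0110437/0.0112372 − 1)×1000 = (0.982780 − 1)×1000 = -17.220‰
α − 1 = ε/1000 = 0.0249
f^(α−1) = 0.49^(0.0249) = 0.982394
δ_res = (-17.220 + 1000) × 0.982394 − 1000 = 965.478 − 1000 = -34.52‰

-34.5‰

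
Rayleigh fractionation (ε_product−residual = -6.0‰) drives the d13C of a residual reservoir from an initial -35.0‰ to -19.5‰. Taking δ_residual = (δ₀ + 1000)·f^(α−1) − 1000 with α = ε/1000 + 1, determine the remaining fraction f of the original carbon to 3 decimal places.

α − 1 = ε/1000 = -0.0060
(δ_res + 1000)/(δ₀ + 1000) = (-19.5 + 1000)/(-35.0 + 1000) = 980.5/965.0 = 1.016062
f = 1.016062^(1/-0.0060) = exp(ln(1.016062)/-0.0060) = exp(0.01593/-0.0060)
f = exp(-2.6558) = 0.0702

0.070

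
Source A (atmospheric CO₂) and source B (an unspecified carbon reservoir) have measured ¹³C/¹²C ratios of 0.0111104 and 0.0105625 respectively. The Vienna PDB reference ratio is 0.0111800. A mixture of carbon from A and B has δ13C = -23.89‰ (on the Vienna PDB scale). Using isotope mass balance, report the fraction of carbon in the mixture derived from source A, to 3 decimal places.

δ_A = (0.0111104/0.0111800 − 1)×1000 = (0.993775 − 1)×1000 = -6.225‰
δ_B = (0.0105625/0.0111800 − 1)×1000 = (0.944767 − 1)×1000 = -55.233‰
f_A = (δ_mix − δ_B)/(δ_A − δ_B) = (-23.89 − (-55.233))/(-6.225 − (-55.233))
f_A = 31.343 / 49.007 = 0.6396

0.640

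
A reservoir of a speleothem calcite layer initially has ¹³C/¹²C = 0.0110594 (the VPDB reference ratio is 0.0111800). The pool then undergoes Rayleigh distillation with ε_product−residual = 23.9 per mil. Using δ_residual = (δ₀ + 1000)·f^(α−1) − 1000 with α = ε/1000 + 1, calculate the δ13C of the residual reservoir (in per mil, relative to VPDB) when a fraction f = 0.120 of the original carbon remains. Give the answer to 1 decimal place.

-59.7 per mil

δ₀ = (0.0110594/0.0111800 − 1)×1000 = (0.989213 − 1)×1000 = -10.787 per mil
α − 1 = ε/1000 = 0.0239
f^(α−1) = 0.120^(0.0239) = 0.950588
δ_res = (-10.787 + 1000) × 0.950588 − 1000 = 940.334 − 1000 = -59.67 per mil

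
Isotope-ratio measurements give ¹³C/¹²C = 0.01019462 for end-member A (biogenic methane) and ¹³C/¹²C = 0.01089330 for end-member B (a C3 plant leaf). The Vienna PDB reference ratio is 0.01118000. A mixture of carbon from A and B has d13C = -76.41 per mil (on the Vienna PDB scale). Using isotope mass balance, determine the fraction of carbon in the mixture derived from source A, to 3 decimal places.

δ_A = (0.01019462/0.01118000 − 1)×1000 = (0.911862 − 1)×1000 = -88.138 per mil
δ_B = (0.01089330/0.01118000 − 1)×1000 = (0.974356 − 1)×1000 = -25.644 per mil
f_A = (δ_mix − δ_B)/(δ_A − δ_B) = (-76.41 − (-25.644))/(-88.138 − (-25.644))
f_A = -50.766 / -62.494 = 0.8123

0.812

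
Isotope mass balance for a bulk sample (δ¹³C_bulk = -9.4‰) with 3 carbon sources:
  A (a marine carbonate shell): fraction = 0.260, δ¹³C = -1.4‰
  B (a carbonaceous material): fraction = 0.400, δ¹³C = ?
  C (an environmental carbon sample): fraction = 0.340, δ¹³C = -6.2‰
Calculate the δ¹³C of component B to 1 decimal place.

-17.3‰

Isotope mass balance: δ_bulk = Σ fᵢ·δᵢ.
-9.4 = 0.260×(-1.4) + 0.400×δ_B + 0.340×(-6.2)
0.400·δ_B = -9.4 − (-2.472) = -6.928
δ_B = -6.928 / 0.400 = -17.32‰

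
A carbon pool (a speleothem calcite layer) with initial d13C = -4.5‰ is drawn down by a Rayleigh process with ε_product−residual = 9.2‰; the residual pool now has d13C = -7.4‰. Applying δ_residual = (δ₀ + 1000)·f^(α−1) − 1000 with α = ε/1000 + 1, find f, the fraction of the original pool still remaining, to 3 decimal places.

0.728

α − 1 = ε/1000 = 0.0092
(δ_res + 1000)/(δ₀ + 1000) = (-7.4 + 1000)/(-4.5 + 1000) = 992.6/995.5 = 0.997087
f = 0.997087^(1/0.0092) = exp(ln(0.997087)/0.0092) = exp(-0.00292/0.0092)
f = exp(-0.3171) = 0.7283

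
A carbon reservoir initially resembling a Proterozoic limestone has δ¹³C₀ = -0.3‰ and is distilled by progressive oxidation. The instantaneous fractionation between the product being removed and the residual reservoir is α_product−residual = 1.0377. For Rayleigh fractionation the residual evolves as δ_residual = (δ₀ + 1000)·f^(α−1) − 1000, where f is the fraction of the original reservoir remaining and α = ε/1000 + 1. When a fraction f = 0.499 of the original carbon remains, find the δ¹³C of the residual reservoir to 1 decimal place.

Rayleigh residual: δ_res = (δ₀ + 1000)·f^(α−1) − 1000
α − 1 = 0.03770
f^(α−1) = 0.499^(0.03770) = 0.974133
δ_res = (-0.3 + 1000) × 0.974133 − 1000 = 973.841 − 1000 = -26.16‰

-26.2‰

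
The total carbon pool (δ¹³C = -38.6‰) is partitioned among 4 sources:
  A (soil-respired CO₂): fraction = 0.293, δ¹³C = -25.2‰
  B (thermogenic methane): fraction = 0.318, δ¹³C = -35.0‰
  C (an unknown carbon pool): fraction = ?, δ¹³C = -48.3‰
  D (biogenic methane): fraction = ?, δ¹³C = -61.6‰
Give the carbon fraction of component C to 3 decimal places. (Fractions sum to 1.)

Let f_C and f_D be the unknown fractions; fractions sum to 1 so f_C + f_D = 0.389.
Mass balance: Σ fᵢ·δᵢ = δ_bulk ⇒ f_C·(-48.3) + f_D·(-61.6) = -38.6 − (-18.514) = -20.086
Substitute f_D = 0.389 − f_C:
f_C·(-48.3 − -61.6) = -20.086 − 0.389×(-61.6) = 3.876
f_C = 3.876 / 13.3 = 0.2914

0.291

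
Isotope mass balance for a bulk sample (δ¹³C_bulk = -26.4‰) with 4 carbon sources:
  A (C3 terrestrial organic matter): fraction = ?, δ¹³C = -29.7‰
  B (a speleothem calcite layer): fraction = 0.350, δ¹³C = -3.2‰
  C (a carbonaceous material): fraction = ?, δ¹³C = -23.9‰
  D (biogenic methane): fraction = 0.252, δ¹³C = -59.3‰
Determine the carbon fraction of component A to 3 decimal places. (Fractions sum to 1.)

Let f_A and f_C be the unknown fractions; fractions sum to 1 so f_A + f_C = 0.398.
Mass balance: Σ fᵢ·δᵢ = δ_bulk ⇒ f_A·(-29.7) + f_C·(-23.9) = -26.4 − (-16.064) = -10.336
Substitute f_C = 0.398 − f_A:
f_A·(-29.7 − -23.9) = -10.336 − 0.398×(-23.9) = -0.824
f_A = -0.824 / -5.8 = 0.1421

0.142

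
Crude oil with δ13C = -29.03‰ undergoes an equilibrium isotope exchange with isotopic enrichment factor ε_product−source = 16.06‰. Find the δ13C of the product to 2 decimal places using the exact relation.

-13.44‰

Exactly, δ_product = (δ_source + 1000)·(ε/1000 + 1) − 1000.
δ_product = (-29.03 + 1000) × (16.06/1000 + 1) − 1000
δ_product = -13.436‰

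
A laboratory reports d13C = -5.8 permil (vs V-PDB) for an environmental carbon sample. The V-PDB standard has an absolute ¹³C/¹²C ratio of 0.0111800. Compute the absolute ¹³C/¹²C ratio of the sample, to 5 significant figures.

R_sample = R_standard × (d13C/1000 + 1)
R_sample = 0.0111800 × (-5.8/1000 + 1) = 0.0111800 × 0.994200
R_sample = 0.0111152

0.011115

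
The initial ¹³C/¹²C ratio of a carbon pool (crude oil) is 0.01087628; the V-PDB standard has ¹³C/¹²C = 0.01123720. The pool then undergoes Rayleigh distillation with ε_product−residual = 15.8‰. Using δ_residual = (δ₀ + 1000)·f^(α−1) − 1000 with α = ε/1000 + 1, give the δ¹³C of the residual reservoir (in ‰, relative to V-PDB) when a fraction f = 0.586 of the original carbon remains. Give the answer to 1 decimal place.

-40.3‰

δ₀ = (0.01087628/0.01123720 − 1)×1000 = (0.967882 − 1)×1000 = -32.118‰
α − 1 = ε/1000 = 0.0158
f^(α−1) = 0.586^(0.0158) = 0.991591
δ_res = (-32.118 + 1000) × 0.991591 − 1000 = 959.743 − 1000 = -40.26‰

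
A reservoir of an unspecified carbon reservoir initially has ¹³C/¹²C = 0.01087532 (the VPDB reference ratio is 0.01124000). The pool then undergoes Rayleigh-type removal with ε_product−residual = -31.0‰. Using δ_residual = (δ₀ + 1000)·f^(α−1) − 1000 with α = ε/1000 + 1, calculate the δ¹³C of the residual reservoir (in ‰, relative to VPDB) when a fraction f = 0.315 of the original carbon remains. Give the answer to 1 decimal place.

δ₀ = (0.01087532/0.01124000 − 1)×1000 = (0.967555 − 1)×1000 = -32.445‰
α − 1 = ε/1000 = -0.0310
f^(α−1) = 0.315^(-0.0310) = 1.036460
δ_res = (-32.445 + 1000) × 1.036460 − 1000 = 1002.832 − 1000 = 2.83‰

2.8‰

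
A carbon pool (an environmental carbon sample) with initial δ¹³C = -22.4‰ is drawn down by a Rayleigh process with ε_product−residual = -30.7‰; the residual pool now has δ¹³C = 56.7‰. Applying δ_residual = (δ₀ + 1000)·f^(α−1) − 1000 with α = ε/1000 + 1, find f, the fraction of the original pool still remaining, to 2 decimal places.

α − 1 = ε/1000 = -0.0307
(δ_res + 1000)/(δ₀ + 1000) = (56.7 + 1000)/(-22.4 + 1000) = 1056.7/977.6 = 1.080912
f = 1.080912^(1/-0.0307) = exp(ln(1.080912)/-0.0307) = exp(0.07781/-0.0307)
f = exp(-2.5344) = 0.0793

0.08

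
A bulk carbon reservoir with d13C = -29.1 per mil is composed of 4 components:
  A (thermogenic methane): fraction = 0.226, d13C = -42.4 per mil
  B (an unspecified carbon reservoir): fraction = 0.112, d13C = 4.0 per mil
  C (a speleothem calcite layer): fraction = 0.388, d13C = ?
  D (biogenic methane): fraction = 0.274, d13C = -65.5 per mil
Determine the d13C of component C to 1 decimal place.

-5.2 per mil

Isotope mass balance: δ_bulk = Σ fᵢ·δᵢ.
-29.1 = 0.226×(-42.4) + 0.112×(4.0) + 0.388×δ_C + 0.274×(-65.5)
0.388·δ_C = -29.1 − (-27.081) = -2.019
δ_C = -2.019 / 0.388 = -5.20 per mil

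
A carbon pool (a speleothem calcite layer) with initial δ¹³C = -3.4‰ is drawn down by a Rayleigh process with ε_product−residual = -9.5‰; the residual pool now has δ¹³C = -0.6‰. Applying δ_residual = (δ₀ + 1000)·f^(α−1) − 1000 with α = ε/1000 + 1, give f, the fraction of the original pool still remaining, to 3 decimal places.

0.744

α − 1 = ε/1000 = -0.0095
(δ_res + 1000)/(δ₀ + 1000) = (-0.6 + 1000)/(-3.4 + 1000) = 999.4/996.6 = 1.002810
f = 1.002810^(1/-0.0095) = exp(ln(1.002810)/-0.0095) = exp(0.00281/-0.0095)
f = exp(-0.2953) = 0.7443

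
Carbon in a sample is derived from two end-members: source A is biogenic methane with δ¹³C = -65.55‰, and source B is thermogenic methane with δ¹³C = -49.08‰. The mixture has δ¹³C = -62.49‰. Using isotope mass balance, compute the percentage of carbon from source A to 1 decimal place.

81.4%

δ_mix = f_A·δ_A + (1 − f_A)·δ_B  ⇒  f_A = (δ_mix − δ_B)/(δ_A − δ_B)
f_A = (-62.49 − (-49.08)) / (-65.55 − (-49.08))
f_A = -13.41 / -16.47 = 0.8142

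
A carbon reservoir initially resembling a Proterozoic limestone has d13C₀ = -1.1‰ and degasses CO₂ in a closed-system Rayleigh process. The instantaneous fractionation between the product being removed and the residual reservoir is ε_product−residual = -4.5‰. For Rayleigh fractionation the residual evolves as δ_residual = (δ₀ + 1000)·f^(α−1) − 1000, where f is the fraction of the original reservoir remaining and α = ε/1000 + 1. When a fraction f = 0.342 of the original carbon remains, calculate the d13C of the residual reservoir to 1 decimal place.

3.7‰

Rayleigh residual: δ_res = (δ₀ + 1000)·f^(α−1) − 1000
α = ε/1000 + 1 = 0.99550, so α − 1 = -0.00450
f^(α−1) = 0.342^(-0.00450) = 1.004840
δ_res = (-1.1 + 1000) × 1.004840 − 1000 = 1003.735 − 1000 = 3.73‰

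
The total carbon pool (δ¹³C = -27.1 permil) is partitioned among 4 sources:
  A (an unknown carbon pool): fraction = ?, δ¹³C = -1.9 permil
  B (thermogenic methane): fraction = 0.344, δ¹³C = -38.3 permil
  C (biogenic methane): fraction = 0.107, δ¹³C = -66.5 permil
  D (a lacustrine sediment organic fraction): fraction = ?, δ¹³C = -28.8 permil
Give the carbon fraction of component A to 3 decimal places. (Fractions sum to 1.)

Let f_A and f_D be the unknown fractions; fractions sum to 1 so f_A + f_D = 0.549.
Mass balance: Σ fᵢ·δᵢ = δ_bulk ⇒ f_A·(-1.9) + f_D·(-28.8) = -27.1 − (-20.291) = -6.809
Substitute f_D = 0.549 − f_A:
f_A·(-1.9 − -28.8) = -6.809 − 0.549×(-28.8) = 9.002
f_A = 9.002 / 26.9 = 0.3346

0.335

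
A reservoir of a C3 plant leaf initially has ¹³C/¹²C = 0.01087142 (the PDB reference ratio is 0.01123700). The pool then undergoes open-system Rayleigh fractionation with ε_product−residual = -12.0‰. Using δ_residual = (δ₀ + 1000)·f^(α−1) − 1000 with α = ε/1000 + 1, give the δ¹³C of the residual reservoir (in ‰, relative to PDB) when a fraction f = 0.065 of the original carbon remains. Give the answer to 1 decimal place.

δ₀ = (0.01087142/0.01123700 − 1)×1000 = (0.967466 − 1)×1000 = -32.534‰
α − 1 = ε/1000 = -0.0120
f^(α−1) = 0.065^(-0.0120) = 1.033344
δ_res = (-32.534 + 1000) × 1.033344 − 1000 = 999.726 − 1000 = -0.27‰

-0.3‰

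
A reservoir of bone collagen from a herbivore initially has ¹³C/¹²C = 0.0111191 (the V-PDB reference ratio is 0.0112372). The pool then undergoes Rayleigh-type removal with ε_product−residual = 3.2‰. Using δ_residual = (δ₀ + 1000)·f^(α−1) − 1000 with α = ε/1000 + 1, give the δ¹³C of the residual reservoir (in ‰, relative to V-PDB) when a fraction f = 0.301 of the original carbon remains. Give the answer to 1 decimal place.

-14.3‰

δ₀ = (0.0111191/0.0112372 − 1)×1000 = (0.989490 − 1)×1000 = -10.510‰
α − 1 = ε/1000 = 0.0032
f^(α−1) = 0.301^(0.0032) = 0.996165
δ_res = (-10.510 + 1000) × 0.996165 − 1000 = 985.696 − 1000 = -14.30‰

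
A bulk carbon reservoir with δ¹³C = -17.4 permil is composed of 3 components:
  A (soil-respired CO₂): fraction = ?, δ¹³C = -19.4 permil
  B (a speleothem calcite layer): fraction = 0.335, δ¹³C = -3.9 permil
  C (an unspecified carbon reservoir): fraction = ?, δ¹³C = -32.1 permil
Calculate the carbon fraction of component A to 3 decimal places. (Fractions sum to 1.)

0.414

Let f_A and f_C be the unknown fractions; fractions sum to 1 so f_A + f_C = 0.665.
Mass balance: Σ fᵢ·δᵢ = δ_bulk ⇒ f_A·(-19.4) + f_C·(-32.1) = -17.4 − (-1.306) = -16.093
Substitute f_C = 0.665 − f_A:
f_A·(-19.4 − -32.1) = -16.093 − 0.665×(-32.1) = 5.253
f_A = 5.253 / 12.7 = 0.4136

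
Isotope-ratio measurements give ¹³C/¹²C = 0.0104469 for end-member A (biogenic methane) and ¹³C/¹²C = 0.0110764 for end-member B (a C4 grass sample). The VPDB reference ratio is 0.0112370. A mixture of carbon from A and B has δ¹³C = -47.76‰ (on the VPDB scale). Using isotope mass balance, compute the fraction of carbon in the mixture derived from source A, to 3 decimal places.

δ_A = (0.0104469/0.0112370 − 1)×1000 = (0.929688 − 1)×1000 = -70.312‰
δ_B = (0.0110764/0.0112370 − 1)×1000 = (0.985708 − 1)×1000 = -14.292‰
f_A = (δ_mix − δ_B)/(δ_A − δ_B) = (-47.76 − (-14.292))/(-70.312 − (-14.292))
f_A = -33.468 / -56.020 = 0.5974

0.597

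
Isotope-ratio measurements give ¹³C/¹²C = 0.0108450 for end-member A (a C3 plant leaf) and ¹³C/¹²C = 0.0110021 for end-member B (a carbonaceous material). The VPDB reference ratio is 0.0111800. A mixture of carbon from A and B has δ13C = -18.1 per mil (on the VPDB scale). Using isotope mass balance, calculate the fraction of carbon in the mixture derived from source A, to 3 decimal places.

δ_A = (0.0108450/0.0111800 − 1)×1000 = (0.970036 − 1)×1000 = -29.964 per mil
δ_B = (0.0110021/0.0111800 − 1)×1000 = (0.984088 − 1)×1000 = -15.912 per mil
f_A = (δ_mix − δ_B)/(δ_A − δ_B) = (-18.1 − (-15.912))/(-29.964 − (-15.912))
f_A = -2.188 / -14.052 = 0.1557

0.156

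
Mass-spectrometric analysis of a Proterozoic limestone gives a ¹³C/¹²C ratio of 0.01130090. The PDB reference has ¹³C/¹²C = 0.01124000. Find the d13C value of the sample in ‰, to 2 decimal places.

5.42‰

d13C = (R_sample / R_standard − 1) × 1000
R_sample / R_standard = 0.01130090 / 0.01124000 = 1.005418
d13C = (1.005418 − 1) × 1000 = 5.418‰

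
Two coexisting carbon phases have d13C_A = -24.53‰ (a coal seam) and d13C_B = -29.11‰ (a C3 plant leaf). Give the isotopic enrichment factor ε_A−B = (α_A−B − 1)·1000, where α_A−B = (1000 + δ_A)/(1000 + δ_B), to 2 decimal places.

α_A−B = (1000 + -24.53) / (1000 + -29.11) = 975.47 / 970.89 = 1.004717
ε_A−B = (1.004717 − 1) × 1000 = 4.717‰
(The approximation ε ≈ δ_A − δ_B would give 4.58‰.)

4.72‰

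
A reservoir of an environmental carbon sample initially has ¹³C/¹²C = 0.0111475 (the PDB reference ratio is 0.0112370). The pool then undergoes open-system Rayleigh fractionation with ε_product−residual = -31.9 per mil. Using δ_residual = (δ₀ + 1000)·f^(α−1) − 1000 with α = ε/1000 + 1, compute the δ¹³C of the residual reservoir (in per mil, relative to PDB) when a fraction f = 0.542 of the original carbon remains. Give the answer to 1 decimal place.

δ₀ = (0.0111475/0.0112370 − 1)×1000 = (0.992035 − 1)×1000 = -7.965 per mil
α − 1 = ε/1000 = -0.0319
f^(α−1) = 0.542^(-0.0319) = 1.019731
δ_res = (-7.965 + 1000) × 1.019731 − 1000 = 1011.609 − 1000 = 11.61 per mil

11.6 per mil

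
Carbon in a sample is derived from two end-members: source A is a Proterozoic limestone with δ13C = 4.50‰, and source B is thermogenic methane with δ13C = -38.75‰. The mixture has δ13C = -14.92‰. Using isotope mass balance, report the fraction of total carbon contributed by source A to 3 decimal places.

δ_mix = f_A·δ_A + (1 − f_A)·δ_B  ⇒  f_A = (δ_mix − δ_B)/(δ_A − δ_B)
f_A = (-14.92 − (-38.75)) / (4.50 − (-38.75))
f_A = 23.83 / 43.25 = 0.5510

0.551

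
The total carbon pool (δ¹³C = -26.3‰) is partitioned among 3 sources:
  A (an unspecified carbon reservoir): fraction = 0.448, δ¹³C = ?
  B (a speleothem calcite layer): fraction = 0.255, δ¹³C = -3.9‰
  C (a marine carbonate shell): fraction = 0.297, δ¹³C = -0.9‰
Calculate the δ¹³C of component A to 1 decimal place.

-55.9‰

Isotope mass balance: δ_bulk = Σ fᵢ·δᵢ.
-26.3 = 0.448×δ_A + 0.255×(-3.9) + 0.297×(-0.9)
0.448·δ_A = -26.3 − (-1.262) = -25.038
δ_A = -25.038 / 0.448 = -55.89‰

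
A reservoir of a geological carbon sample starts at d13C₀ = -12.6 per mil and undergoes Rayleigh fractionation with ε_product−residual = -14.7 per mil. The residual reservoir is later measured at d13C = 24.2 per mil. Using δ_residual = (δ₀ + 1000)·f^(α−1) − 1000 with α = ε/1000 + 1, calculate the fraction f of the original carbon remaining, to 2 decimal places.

α − 1 = ε/1000 = -0.0147
(δ_res + 1000)/(δ₀ + 1000) = (24.2 + 1000)/(-12.6 + 1000) = 1024.2/987.4 = 1.037270
f = 1.037270^(1/-0.0147) = exp(ln(1.037270)/-0.0147) = exp(0.03659/-0.0147)
f = exp(-2.4892) = 0.0830

0.08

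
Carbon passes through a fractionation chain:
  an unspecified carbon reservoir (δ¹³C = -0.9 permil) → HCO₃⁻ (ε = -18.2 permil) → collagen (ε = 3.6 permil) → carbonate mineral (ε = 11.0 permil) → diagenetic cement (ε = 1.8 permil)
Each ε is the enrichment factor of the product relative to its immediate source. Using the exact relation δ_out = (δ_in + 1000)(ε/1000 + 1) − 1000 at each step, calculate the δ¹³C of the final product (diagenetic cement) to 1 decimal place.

-2.9 permil

step 1: δ = (-0.90 + 1000)·(-18.2/1000 + 1) − 1000 = -19.08 permil
step 2: δ = (-19.08 + 1000)·(3.6/1000 + 1) − 1000 = -15.55 permil
step 3: δ = (-15.55 + 1000)·(11.0/1000 + 1) − 1000 = -4.72 permil
step 4: δ = (-4.72 + 1000)·(1.8/1000 + 1) − 1000 = -2.93 permil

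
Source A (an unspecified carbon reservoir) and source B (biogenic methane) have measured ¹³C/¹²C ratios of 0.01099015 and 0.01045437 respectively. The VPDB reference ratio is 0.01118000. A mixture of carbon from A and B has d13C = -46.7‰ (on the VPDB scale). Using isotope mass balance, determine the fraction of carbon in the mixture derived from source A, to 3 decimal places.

0.380

δ_A = (0.01099015/0.01118000 − 1)×1000 = (0.983019 − 1)×1000 = -16.981‰
δ_B = (0.01045437/0.01118000 − 1)×1000 = (0.935096 − 1)×1000 = -64.904‰
f_A = (δ_mix − δ_B)/(δ_A − δ_B) = (-46.7 − (-64.904))/(-16.981 − (-64.904))
f_A = 18.204 / 47.923 = 0.3799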